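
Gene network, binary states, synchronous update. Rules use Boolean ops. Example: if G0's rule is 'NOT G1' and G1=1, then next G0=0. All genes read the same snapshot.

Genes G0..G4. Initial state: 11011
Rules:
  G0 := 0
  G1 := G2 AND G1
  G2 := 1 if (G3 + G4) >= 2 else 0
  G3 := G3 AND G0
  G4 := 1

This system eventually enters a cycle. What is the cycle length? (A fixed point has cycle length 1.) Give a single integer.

Step 0: 11011
Step 1: G0=0(const) G1=G2&G1=0&1=0 G2=(1+1>=2)=1 G3=G3&G0=1&1=1 G4=1(const) -> 00111
Step 2: G0=0(const) G1=G2&G1=1&0=0 G2=(1+1>=2)=1 G3=G3&G0=1&0=0 G4=1(const) -> 00101
Step 3: G0=0(const) G1=G2&G1=1&0=0 G2=(0+1>=2)=0 G3=G3&G0=0&0=0 G4=1(const) -> 00001
Step 4: G0=0(const) G1=G2&G1=0&0=0 G2=(0+1>=2)=0 G3=G3&G0=0&0=0 G4=1(const) -> 00001
State from step 4 equals state from step 3 -> cycle length 1

Answer: 1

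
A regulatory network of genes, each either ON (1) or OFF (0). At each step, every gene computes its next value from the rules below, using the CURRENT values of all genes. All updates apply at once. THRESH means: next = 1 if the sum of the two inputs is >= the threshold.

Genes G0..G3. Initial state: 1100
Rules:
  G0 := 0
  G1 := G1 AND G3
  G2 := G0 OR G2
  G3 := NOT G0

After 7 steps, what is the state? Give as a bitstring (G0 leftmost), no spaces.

Step 1: G0=0(const) G1=G1&G3=1&0=0 G2=G0|G2=1|0=1 G3=NOT G0=NOT 1=0 -> 0010
Step 2: G0=0(const) G1=G1&G3=0&0=0 G2=G0|G2=0|1=1 G3=NOT G0=NOT 0=1 -> 0011
Step 3: G0=0(const) G1=G1&G3=0&1=0 G2=G0|G2=0|1=1 G3=NOT G0=NOT 0=1 -> 0011
Step 4: G0=0(const) G1=G1&G3=0&1=0 G2=G0|G2=0|1=1 G3=NOT G0=NOT 0=1 -> 0011
Step 5: G0=0(const) G1=G1&G3=0&1=0 G2=G0|G2=0|1=1 G3=NOT G0=NOT 0=1 -> 0011
Step 6: G0=0(const) G1=G1&G3=0&1=0 G2=G0|G2=0|1=1 G3=NOT G0=NOT 0=1 -> 0011
Step 7: G0=0(const) G1=G1&G3=0&1=0 G2=G0|G2=0|1=1 G3=NOT G0=NOT 0=1 -> 0011

0011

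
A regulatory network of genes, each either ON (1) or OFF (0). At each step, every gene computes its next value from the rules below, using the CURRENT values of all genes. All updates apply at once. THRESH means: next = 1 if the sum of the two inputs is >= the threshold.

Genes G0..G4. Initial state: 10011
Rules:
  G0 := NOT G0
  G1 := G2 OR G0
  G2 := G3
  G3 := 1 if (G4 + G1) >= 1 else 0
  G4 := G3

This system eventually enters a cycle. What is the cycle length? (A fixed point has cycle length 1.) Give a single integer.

Step 0: 10011
Step 1: G0=NOT G0=NOT 1=0 G1=G2|G0=0|1=1 G2=G3=1 G3=(1+0>=1)=1 G4=G3=1 -> 01111
Step 2: G0=NOT G0=NOT 0=1 G1=G2|G0=1|0=1 G2=G3=1 G3=(1+1>=1)=1 G4=G3=1 -> 11111
Step 3: G0=NOT G0=NOT 1=0 G1=G2|G0=1|1=1 G2=G3=1 G3=(1+1>=1)=1 G4=G3=1 -> 01111
State from step 3 equals state from step 1 -> cycle length 2

Answer: 2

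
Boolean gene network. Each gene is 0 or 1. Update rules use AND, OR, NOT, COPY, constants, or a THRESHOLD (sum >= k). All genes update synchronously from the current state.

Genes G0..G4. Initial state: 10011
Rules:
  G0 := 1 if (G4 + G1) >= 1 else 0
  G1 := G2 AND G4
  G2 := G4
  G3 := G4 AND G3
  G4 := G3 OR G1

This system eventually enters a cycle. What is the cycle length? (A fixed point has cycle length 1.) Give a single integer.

Answer: 1

Derivation:
Step 0: 10011
Step 1: G0=(1+0>=1)=1 G1=G2&G4=0&1=0 G2=G4=1 G3=G4&G3=1&1=1 G4=G3|G1=1|0=1 -> 10111
Step 2: G0=(1+0>=1)=1 G1=G2&G4=1&1=1 G2=G4=1 G3=G4&G3=1&1=1 G4=G3|G1=1|0=1 -> 11111
Step 3: G0=(1+1>=1)=1 G1=G2&G4=1&1=1 G2=G4=1 G3=G4&G3=1&1=1 G4=G3|G1=1|1=1 -> 11111
State from step 3 equals state from step 2 -> cycle length 1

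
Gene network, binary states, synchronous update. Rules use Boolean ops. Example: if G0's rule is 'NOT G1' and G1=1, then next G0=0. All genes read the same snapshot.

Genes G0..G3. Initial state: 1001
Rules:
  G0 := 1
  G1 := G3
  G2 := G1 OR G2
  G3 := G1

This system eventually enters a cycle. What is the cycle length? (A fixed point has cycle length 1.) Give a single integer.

Answer: 2

Derivation:
Step 0: 1001
Step 1: G0=1(const) G1=G3=1 G2=G1|G2=0|0=0 G3=G1=0 -> 1100
Step 2: G0=1(const) G1=G3=0 G2=G1|G2=1|0=1 G3=G1=1 -> 1011
Step 3: G0=1(const) G1=G3=1 G2=G1|G2=0|1=1 G3=G1=0 -> 1110
Step 4: G0=1(const) G1=G3=0 G2=G1|G2=1|1=1 G3=G1=1 -> 1011
State from step 4 equals state from step 2 -> cycle length 2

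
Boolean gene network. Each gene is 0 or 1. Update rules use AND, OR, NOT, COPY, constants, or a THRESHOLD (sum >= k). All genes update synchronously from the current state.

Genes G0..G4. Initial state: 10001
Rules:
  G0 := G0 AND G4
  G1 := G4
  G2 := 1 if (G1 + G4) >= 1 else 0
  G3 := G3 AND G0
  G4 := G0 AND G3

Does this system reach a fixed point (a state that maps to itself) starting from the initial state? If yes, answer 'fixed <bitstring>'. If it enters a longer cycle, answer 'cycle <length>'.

Step 0: 10001
Step 1: G0=G0&G4=1&1=1 G1=G4=1 G2=(0+1>=1)=1 G3=G3&G0=0&1=0 G4=G0&G3=1&0=0 -> 11100
Step 2: G0=G0&G4=1&0=0 G1=G4=0 G2=(1+0>=1)=1 G3=G3&G0=0&1=0 G4=G0&G3=1&0=0 -> 00100
Step 3: G0=G0&G4=0&0=0 G1=G4=0 G2=(0+0>=1)=0 G3=G3&G0=0&0=0 G4=G0&G3=0&0=0 -> 00000
Step 4: G0=G0&G4=0&0=0 G1=G4=0 G2=(0+0>=1)=0 G3=G3&G0=0&0=0 G4=G0&G3=0&0=0 -> 00000
Fixed point reached at step 3: 00000

Answer: fixed 00000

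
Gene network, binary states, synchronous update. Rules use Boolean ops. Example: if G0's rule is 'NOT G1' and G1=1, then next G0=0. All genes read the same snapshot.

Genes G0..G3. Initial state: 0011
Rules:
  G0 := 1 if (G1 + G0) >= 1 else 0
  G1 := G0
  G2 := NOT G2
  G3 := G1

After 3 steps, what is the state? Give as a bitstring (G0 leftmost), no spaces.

Step 1: G0=(0+0>=1)=0 G1=G0=0 G2=NOT G2=NOT 1=0 G3=G1=0 -> 0000
Step 2: G0=(0+0>=1)=0 G1=G0=0 G2=NOT G2=NOT 0=1 G3=G1=0 -> 0010
Step 3: G0=(0+0>=1)=0 G1=G0=0 G2=NOT G2=NOT 1=0 G3=G1=0 -> 0000

0000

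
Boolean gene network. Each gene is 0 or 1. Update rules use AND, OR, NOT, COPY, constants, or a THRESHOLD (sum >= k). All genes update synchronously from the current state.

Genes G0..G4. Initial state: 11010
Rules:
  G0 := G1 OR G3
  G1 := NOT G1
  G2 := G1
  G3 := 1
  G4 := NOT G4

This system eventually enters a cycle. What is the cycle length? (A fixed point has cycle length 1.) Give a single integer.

Step 0: 11010
Step 1: G0=G1|G3=1|1=1 G1=NOT G1=NOT 1=0 G2=G1=1 G3=1(const) G4=NOT G4=NOT 0=1 -> 10111
Step 2: G0=G1|G3=0|1=1 G1=NOT G1=NOT 0=1 G2=G1=0 G3=1(const) G4=NOT G4=NOT 1=0 -> 11010
State from step 2 equals state from step 0 -> cycle length 2

Answer: 2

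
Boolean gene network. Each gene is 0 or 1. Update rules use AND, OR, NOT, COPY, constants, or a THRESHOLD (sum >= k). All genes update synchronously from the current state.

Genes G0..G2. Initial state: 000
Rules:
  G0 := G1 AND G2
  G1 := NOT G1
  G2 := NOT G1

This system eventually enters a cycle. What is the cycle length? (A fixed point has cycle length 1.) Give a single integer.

Step 0: 000
Step 1: G0=G1&G2=0&0=0 G1=NOT G1=NOT 0=1 G2=NOT G1=NOT 0=1 -> 011
Step 2: G0=G1&G2=1&1=1 G1=NOT G1=NOT 1=0 G2=NOT G1=NOT 1=0 -> 100
Step 3: G0=G1&G2=0&0=0 G1=NOT G1=NOT 0=1 G2=NOT G1=NOT 0=1 -> 011
State from step 3 equals state from step 1 -> cycle length 2

Answer: 2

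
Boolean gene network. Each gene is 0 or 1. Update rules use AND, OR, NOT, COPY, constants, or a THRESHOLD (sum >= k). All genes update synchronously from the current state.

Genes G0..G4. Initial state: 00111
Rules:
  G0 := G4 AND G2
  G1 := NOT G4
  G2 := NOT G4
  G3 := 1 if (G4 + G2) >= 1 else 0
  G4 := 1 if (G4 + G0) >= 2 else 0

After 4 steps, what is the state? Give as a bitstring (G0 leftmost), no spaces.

Step 1: G0=G4&G2=1&1=1 G1=NOT G4=NOT 1=0 G2=NOT G4=NOT 1=0 G3=(1+1>=1)=1 G4=(1+0>=2)=0 -> 10010
Step 2: G0=G4&G2=0&0=0 G1=NOT G4=NOT 0=1 G2=NOT G4=NOT 0=1 G3=(0+0>=1)=0 G4=(0+1>=2)=0 -> 01100
Step 3: G0=G4&G2=0&1=0 G1=NOT G4=NOT 0=1 G2=NOT G4=NOT 0=1 G3=(0+1>=1)=1 G4=(0+0>=2)=0 -> 01110
Step 4: G0=G4&G2=0&1=0 G1=NOT G4=NOT 0=1 G2=NOT G4=NOT 0=1 G3=(0+1>=1)=1 G4=(0+0>=2)=0 -> 01110

01110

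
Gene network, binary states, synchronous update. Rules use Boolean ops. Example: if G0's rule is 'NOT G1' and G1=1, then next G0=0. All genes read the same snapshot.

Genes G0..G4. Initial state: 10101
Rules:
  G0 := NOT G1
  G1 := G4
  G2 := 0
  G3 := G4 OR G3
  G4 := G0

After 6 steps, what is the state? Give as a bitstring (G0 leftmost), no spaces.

Step 1: G0=NOT G1=NOT 0=1 G1=G4=1 G2=0(const) G3=G4|G3=1|0=1 G4=G0=1 -> 11011
Step 2: G0=NOT G1=NOT 1=0 G1=G4=1 G2=0(const) G3=G4|G3=1|1=1 G4=G0=1 -> 01011
Step 3: G0=NOT G1=NOT 1=0 G1=G4=1 G2=0(const) G3=G4|G3=1|1=1 G4=G0=0 -> 01010
Step 4: G0=NOT G1=NOT 1=0 G1=G4=0 G2=0(const) G3=G4|G3=0|1=1 G4=G0=0 -> 00010
Step 5: G0=NOT G1=NOT 0=1 G1=G4=0 G2=0(const) G3=G4|G3=0|1=1 G4=G0=0 -> 10010
Step 6: G0=NOT G1=NOT 0=1 G1=G4=0 G2=0(const) G3=G4|G3=0|1=1 G4=G0=1 -> 10011

10011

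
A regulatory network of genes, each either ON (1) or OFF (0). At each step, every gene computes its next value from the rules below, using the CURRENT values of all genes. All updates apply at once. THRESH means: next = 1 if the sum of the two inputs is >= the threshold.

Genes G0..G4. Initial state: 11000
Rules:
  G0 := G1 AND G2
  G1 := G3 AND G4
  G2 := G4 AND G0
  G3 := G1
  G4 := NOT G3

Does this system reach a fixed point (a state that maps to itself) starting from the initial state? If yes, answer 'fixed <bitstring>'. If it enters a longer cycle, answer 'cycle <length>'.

Answer: cycle 2

Derivation:
Step 0: 11000
Step 1: G0=G1&G2=1&0=0 G1=G3&G4=0&0=0 G2=G4&G0=0&1=0 G3=G1=1 G4=NOT G3=NOT 0=1 -> 00011
Step 2: G0=G1&G2=0&0=0 G1=G3&G4=1&1=1 G2=G4&G0=1&0=0 G3=G1=0 G4=NOT G3=NOT 1=0 -> 01000
Step 3: G0=G1&G2=1&0=0 G1=G3&G4=0&0=0 G2=G4&G0=0&0=0 G3=G1=1 G4=NOT G3=NOT 0=1 -> 00011
Cycle of length 2 starting at step 1 -> no fixed point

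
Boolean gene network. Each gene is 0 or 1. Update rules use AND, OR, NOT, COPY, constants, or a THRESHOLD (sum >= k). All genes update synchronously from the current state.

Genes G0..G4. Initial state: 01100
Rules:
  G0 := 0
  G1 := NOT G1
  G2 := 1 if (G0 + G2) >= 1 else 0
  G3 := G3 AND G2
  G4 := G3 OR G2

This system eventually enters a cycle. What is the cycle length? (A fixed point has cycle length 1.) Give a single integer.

Answer: 2

Derivation:
Step 0: 01100
Step 1: G0=0(const) G1=NOT G1=NOT 1=0 G2=(0+1>=1)=1 G3=G3&G2=0&1=0 G4=G3|G2=0|1=1 -> 00101
Step 2: G0=0(const) G1=NOT G1=NOT 0=1 G2=(0+1>=1)=1 G3=G3&G2=0&1=0 G4=G3|G2=0|1=1 -> 01101
Step 3: G0=0(const) G1=NOT G1=NOT 1=0 G2=(0+1>=1)=1 G3=G3&G2=0&1=0 G4=G3|G2=0|1=1 -> 00101
State from step 3 equals state from step 1 -> cycle length 2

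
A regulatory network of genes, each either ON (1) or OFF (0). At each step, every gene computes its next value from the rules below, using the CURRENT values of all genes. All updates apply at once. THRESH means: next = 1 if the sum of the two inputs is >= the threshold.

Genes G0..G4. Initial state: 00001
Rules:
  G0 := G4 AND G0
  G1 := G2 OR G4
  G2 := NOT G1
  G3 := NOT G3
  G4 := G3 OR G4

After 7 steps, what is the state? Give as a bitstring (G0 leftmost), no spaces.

Step 1: G0=G4&G0=1&0=0 G1=G2|G4=0|1=1 G2=NOT G1=NOT 0=1 G3=NOT G3=NOT 0=1 G4=G3|G4=0|1=1 -> 01111
Step 2: G0=G4&G0=1&0=0 G1=G2|G4=1|1=1 G2=NOT G1=NOT 1=0 G3=NOT G3=NOT 1=0 G4=G3|G4=1|1=1 -> 01001
Step 3: G0=G4&G0=1&0=0 G1=G2|G4=0|1=1 G2=NOT G1=NOT 1=0 G3=NOT G3=NOT 0=1 G4=G3|G4=0|1=1 -> 01011
Step 4: G0=G4&G0=1&0=0 G1=G2|G4=0|1=1 G2=NOT G1=NOT 1=0 G3=NOT G3=NOT 1=0 G4=G3|G4=1|1=1 -> 01001
Step 5: G0=G4&G0=1&0=0 G1=G2|G4=0|1=1 G2=NOT G1=NOT 1=0 G3=NOT G3=NOT 0=1 G4=G3|G4=0|1=1 -> 01011
Step 6: G0=G4&G0=1&0=0 G1=G2|G4=0|1=1 G2=NOT G1=NOT 1=0 G3=NOT G3=NOT 1=0 G4=G3|G4=1|1=1 -> 01001
Step 7: G0=G4&G0=1&0=0 G1=G2|G4=0|1=1 G2=NOT G1=NOT 1=0 G3=NOT G3=NOT 0=1 G4=G3|G4=0|1=1 -> 01011

01011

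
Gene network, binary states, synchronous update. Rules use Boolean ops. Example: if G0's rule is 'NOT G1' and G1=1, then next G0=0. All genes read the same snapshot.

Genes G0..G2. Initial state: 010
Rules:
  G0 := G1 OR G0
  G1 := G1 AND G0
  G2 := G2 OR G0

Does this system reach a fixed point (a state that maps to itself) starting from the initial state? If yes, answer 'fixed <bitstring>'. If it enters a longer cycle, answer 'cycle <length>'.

Step 0: 010
Step 1: G0=G1|G0=1|0=1 G1=G1&G0=1&0=0 G2=G2|G0=0|0=0 -> 100
Step 2: G0=G1|G0=0|1=1 G1=G1&G0=0&1=0 G2=G2|G0=0|1=1 -> 101
Step 3: G0=G1|G0=0|1=1 G1=G1&G0=0&1=0 G2=G2|G0=1|1=1 -> 101
Fixed point reached at step 2: 101

Answer: fixed 101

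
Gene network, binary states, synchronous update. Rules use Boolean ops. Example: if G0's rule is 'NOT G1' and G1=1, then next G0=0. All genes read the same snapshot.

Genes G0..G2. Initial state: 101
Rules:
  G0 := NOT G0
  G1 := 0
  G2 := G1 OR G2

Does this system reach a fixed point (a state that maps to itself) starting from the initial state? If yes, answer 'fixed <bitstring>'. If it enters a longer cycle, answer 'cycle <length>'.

Answer: cycle 2

Derivation:
Step 0: 101
Step 1: G0=NOT G0=NOT 1=0 G1=0(const) G2=G1|G2=0|1=1 -> 001
Step 2: G0=NOT G0=NOT 0=1 G1=0(const) G2=G1|G2=0|1=1 -> 101
Cycle of length 2 starting at step 0 -> no fixed point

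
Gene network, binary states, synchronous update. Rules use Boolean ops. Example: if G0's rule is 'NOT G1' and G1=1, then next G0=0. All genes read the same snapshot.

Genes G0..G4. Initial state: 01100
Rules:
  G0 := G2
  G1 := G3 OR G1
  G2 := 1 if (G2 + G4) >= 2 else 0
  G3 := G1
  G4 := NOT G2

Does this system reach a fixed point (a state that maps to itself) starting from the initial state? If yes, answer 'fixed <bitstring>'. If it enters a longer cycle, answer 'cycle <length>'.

Answer: fixed 01011

Derivation:
Step 0: 01100
Step 1: G0=G2=1 G1=G3|G1=0|1=1 G2=(1+0>=2)=0 G3=G1=1 G4=NOT G2=NOT 1=0 -> 11010
Step 2: G0=G2=0 G1=G3|G1=1|1=1 G2=(0+0>=2)=0 G3=G1=1 G4=NOT G2=NOT 0=1 -> 01011
Step 3: G0=G2=0 G1=G3|G1=1|1=1 G2=(0+1>=2)=0 G3=G1=1 G4=NOT G2=NOT 0=1 -> 01011
Fixed point reached at step 2: 01011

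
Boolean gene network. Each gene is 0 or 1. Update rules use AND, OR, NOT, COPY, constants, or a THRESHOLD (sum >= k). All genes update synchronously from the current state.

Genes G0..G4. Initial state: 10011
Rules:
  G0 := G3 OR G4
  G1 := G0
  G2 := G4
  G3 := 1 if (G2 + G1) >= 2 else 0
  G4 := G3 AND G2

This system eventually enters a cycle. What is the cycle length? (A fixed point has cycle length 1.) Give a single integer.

Step 0: 10011
Step 1: G0=G3|G4=1|1=1 G1=G0=1 G2=G4=1 G3=(0+0>=2)=0 G4=G3&G2=1&0=0 -> 11100
Step 2: G0=G3|G4=0|0=0 G1=G0=1 G2=G4=0 G3=(1+1>=2)=1 G4=G3&G2=0&1=0 -> 01010
Step 3: G0=G3|G4=1|0=1 G1=G0=0 G2=G4=0 G3=(0+1>=2)=0 G4=G3&G2=1&0=0 -> 10000
Step 4: G0=G3|G4=0|0=0 G1=G0=1 G2=G4=0 G3=(0+0>=2)=0 G4=G3&G2=0&0=0 -> 01000
Step 5: G0=G3|G4=0|0=0 G1=G0=0 G2=G4=0 G3=(0+1>=2)=0 G4=G3&G2=0&0=0 -> 00000
Step 6: G0=G3|G4=0|0=0 G1=G0=0 G2=G4=0 G3=(0+0>=2)=0 G4=G3&G2=0&0=0 -> 00000
State from step 6 equals state from step 5 -> cycle length 1

Answer: 1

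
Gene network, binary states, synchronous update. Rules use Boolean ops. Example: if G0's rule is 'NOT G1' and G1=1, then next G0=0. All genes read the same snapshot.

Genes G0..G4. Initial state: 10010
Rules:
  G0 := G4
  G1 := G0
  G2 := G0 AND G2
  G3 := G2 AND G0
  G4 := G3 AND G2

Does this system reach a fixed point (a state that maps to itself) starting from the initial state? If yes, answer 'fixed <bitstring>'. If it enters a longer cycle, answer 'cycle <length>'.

Answer: fixed 00000

Derivation:
Step 0: 10010
Step 1: G0=G4=0 G1=G0=1 G2=G0&G2=1&0=0 G3=G2&G0=0&1=0 G4=G3&G2=1&0=0 -> 01000
Step 2: G0=G4=0 G1=G0=0 G2=G0&G2=0&0=0 G3=G2&G0=0&0=0 G4=G3&G2=0&0=0 -> 00000
Step 3: G0=G4=0 G1=G0=0 G2=G0&G2=0&0=0 G3=G2&G0=0&0=0 G4=G3&G2=0&0=0 -> 00000
Fixed point reached at step 2: 00000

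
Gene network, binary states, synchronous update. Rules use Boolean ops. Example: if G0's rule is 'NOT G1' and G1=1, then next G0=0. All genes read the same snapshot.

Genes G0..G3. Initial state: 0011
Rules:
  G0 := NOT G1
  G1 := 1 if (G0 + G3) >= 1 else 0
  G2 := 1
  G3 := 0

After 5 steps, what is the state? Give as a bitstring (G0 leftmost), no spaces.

Step 1: G0=NOT G1=NOT 0=1 G1=(0+1>=1)=1 G2=1(const) G3=0(const) -> 1110
Step 2: G0=NOT G1=NOT 1=0 G1=(1+0>=1)=1 G2=1(const) G3=0(const) -> 0110
Step 3: G0=NOT G1=NOT 1=0 G1=(0+0>=1)=0 G2=1(const) G3=0(const) -> 0010
Step 4: G0=NOT G1=NOT 0=1 G1=(0+0>=1)=0 G2=1(const) G3=0(const) -> 1010
Step 5: G0=NOT G1=NOT 0=1 G1=(1+0>=1)=1 G2=1(const) G3=0(const) -> 1110

1110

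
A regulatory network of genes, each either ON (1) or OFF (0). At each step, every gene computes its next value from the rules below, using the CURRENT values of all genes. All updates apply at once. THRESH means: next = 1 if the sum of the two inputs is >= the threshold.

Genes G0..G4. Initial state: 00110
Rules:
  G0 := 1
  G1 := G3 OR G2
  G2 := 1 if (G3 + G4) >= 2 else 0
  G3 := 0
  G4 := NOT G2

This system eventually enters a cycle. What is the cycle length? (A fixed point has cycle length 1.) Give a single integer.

Step 0: 00110
Step 1: G0=1(const) G1=G3|G2=1|1=1 G2=(1+0>=2)=0 G3=0(const) G4=NOT G2=NOT 1=0 -> 11000
Step 2: G0=1(const) G1=G3|G2=0|0=0 G2=(0+0>=2)=0 G3=0(const) G4=NOT G2=NOT 0=1 -> 10001
Step 3: G0=1(const) G1=G3|G2=0|0=0 G2=(0+1>=2)=0 G3=0(const) G4=NOT G2=NOT 0=1 -> 10001
State from step 3 equals state from step 2 -> cycle length 1

Answer: 1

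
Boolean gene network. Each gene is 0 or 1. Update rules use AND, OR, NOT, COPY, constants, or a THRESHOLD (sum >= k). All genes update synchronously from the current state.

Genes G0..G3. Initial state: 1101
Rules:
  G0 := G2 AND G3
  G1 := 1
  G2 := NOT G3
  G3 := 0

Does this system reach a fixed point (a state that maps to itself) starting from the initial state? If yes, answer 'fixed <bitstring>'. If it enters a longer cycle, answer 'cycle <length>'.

Answer: fixed 0110

Derivation:
Step 0: 1101
Step 1: G0=G2&G3=0&1=0 G1=1(const) G2=NOT G3=NOT 1=0 G3=0(const) -> 0100
Step 2: G0=G2&G3=0&0=0 G1=1(const) G2=NOT G3=NOT 0=1 G3=0(const) -> 0110
Step 3: G0=G2&G3=1&0=0 G1=1(const) G2=NOT G3=NOT 0=1 G3=0(const) -> 0110
Fixed point reached at step 2: 0110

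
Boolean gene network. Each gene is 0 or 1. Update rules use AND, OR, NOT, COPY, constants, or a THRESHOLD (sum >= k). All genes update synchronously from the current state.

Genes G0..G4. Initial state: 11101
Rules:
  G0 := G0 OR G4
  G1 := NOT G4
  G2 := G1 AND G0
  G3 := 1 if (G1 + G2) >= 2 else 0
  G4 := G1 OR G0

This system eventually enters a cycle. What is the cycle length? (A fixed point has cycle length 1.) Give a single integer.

Step 0: 11101
Step 1: G0=G0|G4=1|1=1 G1=NOT G4=NOT 1=0 G2=G1&G0=1&1=1 G3=(1+1>=2)=1 G4=G1|G0=1|1=1 -> 10111
Step 2: G0=G0|G4=1|1=1 G1=NOT G4=NOT 1=0 G2=G1&G0=0&1=0 G3=(0+1>=2)=0 G4=G1|G0=0|1=1 -> 10001
Step 3: G0=G0|G4=1|1=1 G1=NOT G4=NOT 1=0 G2=G1&G0=0&1=0 G3=(0+0>=2)=0 G4=G1|G0=0|1=1 -> 10001
State from step 3 equals state from step 2 -> cycle length 1

Answer: 1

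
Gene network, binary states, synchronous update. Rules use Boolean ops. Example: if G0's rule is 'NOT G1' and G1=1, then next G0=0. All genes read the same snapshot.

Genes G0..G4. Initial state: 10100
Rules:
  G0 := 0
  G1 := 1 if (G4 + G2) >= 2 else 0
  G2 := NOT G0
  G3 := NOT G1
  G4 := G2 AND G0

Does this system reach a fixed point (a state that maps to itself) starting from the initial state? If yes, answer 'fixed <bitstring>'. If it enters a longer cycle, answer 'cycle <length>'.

Answer: fixed 00110

Derivation:
Step 0: 10100
Step 1: G0=0(const) G1=(0+1>=2)=0 G2=NOT G0=NOT 1=0 G3=NOT G1=NOT 0=1 G4=G2&G0=1&1=1 -> 00011
Step 2: G0=0(const) G1=(1+0>=2)=0 G2=NOT G0=NOT 0=1 G3=NOT G1=NOT 0=1 G4=G2&G0=0&0=0 -> 00110
Step 3: G0=0(const) G1=(0+1>=2)=0 G2=NOT G0=NOT 0=1 G3=NOT G1=NOT 0=1 G4=G2&G0=1&0=0 -> 00110
Fixed point reached at step 2: 00110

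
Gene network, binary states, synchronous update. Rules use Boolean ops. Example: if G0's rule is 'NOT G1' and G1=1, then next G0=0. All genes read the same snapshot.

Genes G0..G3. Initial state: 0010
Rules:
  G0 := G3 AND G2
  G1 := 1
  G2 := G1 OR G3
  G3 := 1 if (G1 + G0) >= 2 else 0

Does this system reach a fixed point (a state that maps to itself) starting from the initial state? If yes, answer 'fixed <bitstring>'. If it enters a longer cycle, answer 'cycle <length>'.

Answer: fixed 0110

Derivation:
Step 0: 0010
Step 1: G0=G3&G2=0&1=0 G1=1(const) G2=G1|G3=0|0=0 G3=(0+0>=2)=0 -> 0100
Step 2: G0=G3&G2=0&0=0 G1=1(const) G2=G1|G3=1|0=1 G3=(1+0>=2)=0 -> 0110
Step 3: G0=G3&G2=0&1=0 G1=1(const) G2=G1|G3=1|0=1 G3=(1+0>=2)=0 -> 0110
Fixed point reached at step 2: 0110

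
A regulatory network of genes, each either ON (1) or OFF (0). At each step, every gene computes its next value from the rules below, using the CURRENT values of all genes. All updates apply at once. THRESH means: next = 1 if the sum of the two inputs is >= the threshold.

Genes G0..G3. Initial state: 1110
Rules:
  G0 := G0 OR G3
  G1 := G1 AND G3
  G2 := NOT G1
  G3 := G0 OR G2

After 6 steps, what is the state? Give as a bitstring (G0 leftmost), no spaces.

Step 1: G0=G0|G3=1|0=1 G1=G1&G3=1&0=0 G2=NOT G1=NOT 1=0 G3=G0|G2=1|1=1 -> 1001
Step 2: G0=G0|G3=1|1=1 G1=G1&G3=0&1=0 G2=NOT G1=NOT 0=1 G3=G0|G2=1|0=1 -> 1011
Step 3: G0=G0|G3=1|1=1 G1=G1&G3=0&1=0 G2=NOT G1=NOT 0=1 G3=G0|G2=1|1=1 -> 1011
Step 4: G0=G0|G3=1|1=1 G1=G1&G3=0&1=0 G2=NOT G1=NOT 0=1 G3=G0|G2=1|1=1 -> 1011
Step 5: G0=G0|G3=1|1=1 G1=G1&G3=0&1=0 G2=NOT G1=NOT 0=1 G3=G0|G2=1|1=1 -> 1011
Step 6: G0=G0|G3=1|1=1 G1=G1&G3=0&1=0 G2=NOT G1=NOT 0=1 G3=G0|G2=1|1=1 -> 1011

1011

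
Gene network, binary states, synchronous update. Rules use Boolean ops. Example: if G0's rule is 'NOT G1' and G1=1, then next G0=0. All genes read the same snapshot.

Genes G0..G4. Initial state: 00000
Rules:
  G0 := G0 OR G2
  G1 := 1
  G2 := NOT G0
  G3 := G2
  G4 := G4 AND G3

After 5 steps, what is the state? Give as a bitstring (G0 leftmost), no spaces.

Step 1: G0=G0|G2=0|0=0 G1=1(const) G2=NOT G0=NOT 0=1 G3=G2=0 G4=G4&G3=0&0=0 -> 01100
Step 2: G0=G0|G2=0|1=1 G1=1(const) G2=NOT G0=NOT 0=1 G3=G2=1 G4=G4&G3=0&0=0 -> 11110
Step 3: G0=G0|G2=1|1=1 G1=1(const) G2=NOT G0=NOT 1=0 G3=G2=1 G4=G4&G3=0&1=0 -> 11010
Step 4: G0=G0|G2=1|0=1 G1=1(const) G2=NOT G0=NOT 1=0 G3=G2=0 G4=G4&G3=0&1=0 -> 11000
Step 5: G0=G0|G2=1|0=1 G1=1(const) G2=NOT G0=NOT 1=0 G3=G2=0 G4=G4&G3=0&0=0 -> 11000

11000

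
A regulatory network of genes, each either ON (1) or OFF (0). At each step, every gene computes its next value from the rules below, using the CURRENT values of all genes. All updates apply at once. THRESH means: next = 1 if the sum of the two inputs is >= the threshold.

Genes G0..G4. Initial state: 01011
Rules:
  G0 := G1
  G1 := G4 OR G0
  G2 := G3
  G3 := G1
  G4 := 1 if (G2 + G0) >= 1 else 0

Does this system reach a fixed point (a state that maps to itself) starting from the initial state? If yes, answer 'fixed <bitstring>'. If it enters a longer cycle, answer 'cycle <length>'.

Step 0: 01011
Step 1: G0=G1=1 G1=G4|G0=1|0=1 G2=G3=1 G3=G1=1 G4=(0+0>=1)=0 -> 11110
Step 2: G0=G1=1 G1=G4|G0=0|1=1 G2=G3=1 G3=G1=1 G4=(1+1>=1)=1 -> 11111
Step 3: G0=G1=1 G1=G4|G0=1|1=1 G2=G3=1 G3=G1=1 G4=(1+1>=1)=1 -> 11111
Fixed point reached at step 2: 11111

Answer: fixed 11111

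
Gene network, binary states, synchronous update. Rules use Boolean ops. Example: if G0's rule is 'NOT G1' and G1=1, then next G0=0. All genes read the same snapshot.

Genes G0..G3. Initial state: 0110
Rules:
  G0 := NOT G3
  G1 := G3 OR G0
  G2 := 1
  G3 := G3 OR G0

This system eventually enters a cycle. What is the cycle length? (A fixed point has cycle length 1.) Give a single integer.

Answer: 1

Derivation:
Step 0: 0110
Step 1: G0=NOT G3=NOT 0=1 G1=G3|G0=0|0=0 G2=1(const) G3=G3|G0=0|0=0 -> 1010
Step 2: G0=NOT G3=NOT 0=1 G1=G3|G0=0|1=1 G2=1(const) G3=G3|G0=0|1=1 -> 1111
Step 3: G0=NOT G3=NOT 1=0 G1=G3|G0=1|1=1 G2=1(const) G3=G3|G0=1|1=1 -> 0111
Step 4: G0=NOT G3=NOT 1=0 G1=G3|G0=1|0=1 G2=1(const) G3=G3|G0=1|0=1 -> 0111
State from step 4 equals state from step 3 -> cycle length 1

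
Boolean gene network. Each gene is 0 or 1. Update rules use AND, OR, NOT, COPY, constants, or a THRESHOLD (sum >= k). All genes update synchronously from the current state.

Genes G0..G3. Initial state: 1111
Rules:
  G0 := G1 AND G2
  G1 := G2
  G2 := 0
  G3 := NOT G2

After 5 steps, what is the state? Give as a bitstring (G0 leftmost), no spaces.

Step 1: G0=G1&G2=1&1=1 G1=G2=1 G2=0(const) G3=NOT G2=NOT 1=0 -> 1100
Step 2: G0=G1&G2=1&0=0 G1=G2=0 G2=0(const) G3=NOT G2=NOT 0=1 -> 0001
Step 3: G0=G1&G2=0&0=0 G1=G2=0 G2=0(const) G3=NOT G2=NOT 0=1 -> 0001
Step 4: G0=G1&G2=0&0=0 G1=G2=0 G2=0(const) G3=NOT G2=NOT 0=1 -> 0001
Step 5: G0=G1&G2=0&0=0 G1=G2=0 G2=0(const) G3=NOT G2=NOT 0=1 -> 0001

0001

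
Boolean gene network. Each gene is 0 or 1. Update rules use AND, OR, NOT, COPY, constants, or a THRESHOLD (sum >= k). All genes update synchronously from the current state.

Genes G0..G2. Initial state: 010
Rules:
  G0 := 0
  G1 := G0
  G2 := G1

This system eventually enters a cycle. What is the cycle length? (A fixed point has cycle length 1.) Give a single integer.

Step 0: 010
Step 1: G0=0(const) G1=G0=0 G2=G1=1 -> 001
Step 2: G0=0(const) G1=G0=0 G2=G1=0 -> 000
Step 3: G0=0(const) G1=G0=0 G2=G1=0 -> 000
State from step 3 equals state from step 2 -> cycle length 1

Answer: 1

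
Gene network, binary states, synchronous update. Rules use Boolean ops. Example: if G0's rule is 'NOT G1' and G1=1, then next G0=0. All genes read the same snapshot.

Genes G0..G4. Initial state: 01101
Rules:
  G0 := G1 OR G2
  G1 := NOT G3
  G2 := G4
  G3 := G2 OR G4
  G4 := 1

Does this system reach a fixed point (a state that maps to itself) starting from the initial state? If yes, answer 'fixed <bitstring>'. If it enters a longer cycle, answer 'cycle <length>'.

Answer: fixed 10111

Derivation:
Step 0: 01101
Step 1: G0=G1|G2=1|1=1 G1=NOT G3=NOT 0=1 G2=G4=1 G3=G2|G4=1|1=1 G4=1(const) -> 11111
Step 2: G0=G1|G2=1|1=1 G1=NOT G3=NOT 1=0 G2=G4=1 G3=G2|G4=1|1=1 G4=1(const) -> 10111
Step 3: G0=G1|G2=0|1=1 G1=NOT G3=NOT 1=0 G2=G4=1 G3=G2|G4=1|1=1 G4=1(const) -> 10111
Fixed point reached at step 2: 10111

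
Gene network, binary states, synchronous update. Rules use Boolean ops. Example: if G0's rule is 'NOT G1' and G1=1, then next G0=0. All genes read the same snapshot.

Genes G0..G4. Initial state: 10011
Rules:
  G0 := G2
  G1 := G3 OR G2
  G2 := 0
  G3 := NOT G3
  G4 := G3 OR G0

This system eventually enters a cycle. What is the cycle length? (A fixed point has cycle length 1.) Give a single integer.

Answer: 2

Derivation:
Step 0: 10011
Step 1: G0=G2=0 G1=G3|G2=1|0=1 G2=0(const) G3=NOT G3=NOT 1=0 G4=G3|G0=1|1=1 -> 01001
Step 2: G0=G2=0 G1=G3|G2=0|0=0 G2=0(const) G3=NOT G3=NOT 0=1 G4=G3|G0=0|0=0 -> 00010
Step 3: G0=G2=0 G1=G3|G2=1|0=1 G2=0(const) G3=NOT G3=NOT 1=0 G4=G3|G0=1|0=1 -> 01001
State from step 3 equals state from step 1 -> cycle length 2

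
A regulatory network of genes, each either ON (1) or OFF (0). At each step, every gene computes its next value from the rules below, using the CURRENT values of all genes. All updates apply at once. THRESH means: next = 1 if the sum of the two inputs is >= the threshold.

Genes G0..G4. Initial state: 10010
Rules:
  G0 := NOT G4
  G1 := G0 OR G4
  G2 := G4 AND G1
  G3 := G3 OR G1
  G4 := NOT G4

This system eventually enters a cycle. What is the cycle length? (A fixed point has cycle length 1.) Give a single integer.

Step 0: 10010
Step 1: G0=NOT G4=NOT 0=1 G1=G0|G4=1|0=1 G2=G4&G1=0&0=0 G3=G3|G1=1|0=1 G4=NOT G4=NOT 0=1 -> 11011
Step 2: G0=NOT G4=NOT 1=0 G1=G0|G4=1|1=1 G2=G4&G1=1&1=1 G3=G3|G1=1|1=1 G4=NOT G4=NOT 1=0 -> 01110
Step 3: G0=NOT G4=NOT 0=1 G1=G0|G4=0|0=0 G2=G4&G1=0&1=0 G3=G3|G1=1|1=1 G4=NOT G4=NOT 0=1 -> 10011
Step 4: G0=NOT G4=NOT 1=0 G1=G0|G4=1|1=1 G2=G4&G1=1&0=0 G3=G3|G1=1|0=1 G4=NOT G4=NOT 1=0 -> 01010
Step 5: G0=NOT G4=NOT 0=1 G1=G0|G4=0|0=0 G2=G4&G1=0&1=0 G3=G3|G1=1|1=1 G4=NOT G4=NOT 0=1 -> 10011
State from step 5 equals state from step 3 -> cycle length 2

Answer: 2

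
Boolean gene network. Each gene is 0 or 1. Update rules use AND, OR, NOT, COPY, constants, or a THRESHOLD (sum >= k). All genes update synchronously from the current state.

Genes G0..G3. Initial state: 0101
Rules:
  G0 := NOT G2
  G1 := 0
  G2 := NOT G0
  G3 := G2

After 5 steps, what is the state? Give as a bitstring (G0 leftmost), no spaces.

Step 1: G0=NOT G2=NOT 0=1 G1=0(const) G2=NOT G0=NOT 0=1 G3=G2=0 -> 1010
Step 2: G0=NOT G2=NOT 1=0 G1=0(const) G2=NOT G0=NOT 1=0 G3=G2=1 -> 0001
Step 3: G0=NOT G2=NOT 0=1 G1=0(const) G2=NOT G0=NOT 0=1 G3=G2=0 -> 1010
Step 4: G0=NOT G2=NOT 1=0 G1=0(const) G2=NOT G0=NOT 1=0 G3=G2=1 -> 0001
Step 5: G0=NOT G2=NOT 0=1 G1=0(const) G2=NOT G0=NOT 0=1 G3=G2=0 -> 1010

1010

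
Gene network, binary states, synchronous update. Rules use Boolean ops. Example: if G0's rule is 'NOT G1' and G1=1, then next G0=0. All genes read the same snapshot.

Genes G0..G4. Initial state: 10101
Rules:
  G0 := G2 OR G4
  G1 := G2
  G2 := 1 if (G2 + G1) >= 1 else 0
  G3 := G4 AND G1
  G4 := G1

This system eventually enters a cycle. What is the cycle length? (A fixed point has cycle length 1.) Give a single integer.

Step 0: 10101
Step 1: G0=G2|G4=1|1=1 G1=G2=1 G2=(1+0>=1)=1 G3=G4&G1=1&0=0 G4=G1=0 -> 11100
Step 2: G0=G2|G4=1|0=1 G1=G2=1 G2=(1+1>=1)=1 G3=G4&G1=0&1=0 G4=G1=1 -> 11101
Step 3: G0=G2|G4=1|1=1 G1=G2=1 G2=(1+1>=1)=1 G3=G4&G1=1&1=1 G4=G1=1 -> 11111
Step 4: G0=G2|G4=1|1=1 G1=G2=1 G2=(1+1>=1)=1 G3=G4&G1=1&1=1 G4=G1=1 -> 11111
State from step 4 equals state from step 3 -> cycle length 1

Answer: 1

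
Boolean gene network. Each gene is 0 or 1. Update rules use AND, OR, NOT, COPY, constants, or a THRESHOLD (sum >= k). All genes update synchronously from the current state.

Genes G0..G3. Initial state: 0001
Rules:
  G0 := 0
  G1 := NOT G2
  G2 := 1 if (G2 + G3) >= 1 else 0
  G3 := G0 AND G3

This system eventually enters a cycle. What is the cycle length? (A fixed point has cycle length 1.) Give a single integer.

Answer: 1

Derivation:
Step 0: 0001
Step 1: G0=0(const) G1=NOT G2=NOT 0=1 G2=(0+1>=1)=1 G3=G0&G3=0&1=0 -> 0110
Step 2: G0=0(const) G1=NOT G2=NOT 1=0 G2=(1+0>=1)=1 G3=G0&G3=0&0=0 -> 0010
Step 3: G0=0(const) G1=NOT G2=NOT 1=0 G2=(1+0>=1)=1 G3=G0&G3=0&0=0 -> 0010
State from step 3 equals state from step 2 -> cycle length 1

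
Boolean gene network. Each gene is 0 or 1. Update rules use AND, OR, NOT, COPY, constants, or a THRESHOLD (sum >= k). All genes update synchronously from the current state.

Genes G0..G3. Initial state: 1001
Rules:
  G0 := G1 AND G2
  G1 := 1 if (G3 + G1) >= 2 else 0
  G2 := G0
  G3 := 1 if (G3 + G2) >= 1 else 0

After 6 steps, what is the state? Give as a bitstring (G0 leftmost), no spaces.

Step 1: G0=G1&G2=0&0=0 G1=(1+0>=2)=0 G2=G0=1 G3=(1+0>=1)=1 -> 0011
Step 2: G0=G1&G2=0&1=0 G1=(1+0>=2)=0 G2=G0=0 G3=(1+1>=1)=1 -> 0001
Step 3: G0=G1&G2=0&0=0 G1=(1+0>=2)=0 G2=G0=0 G3=(1+0>=1)=1 -> 0001
Step 4: G0=G1&G2=0&0=0 G1=(1+0>=2)=0 G2=G0=0 G3=(1+0>=1)=1 -> 0001
Step 5: G0=G1&G2=0&0=0 G1=(1+0>=2)=0 G2=G0=0 G3=(1+0>=1)=1 -> 0001
Step 6: G0=G1&G2=0&0=0 G1=(1+0>=2)=0 G2=G0=0 G3=(1+0>=1)=1 -> 0001

0001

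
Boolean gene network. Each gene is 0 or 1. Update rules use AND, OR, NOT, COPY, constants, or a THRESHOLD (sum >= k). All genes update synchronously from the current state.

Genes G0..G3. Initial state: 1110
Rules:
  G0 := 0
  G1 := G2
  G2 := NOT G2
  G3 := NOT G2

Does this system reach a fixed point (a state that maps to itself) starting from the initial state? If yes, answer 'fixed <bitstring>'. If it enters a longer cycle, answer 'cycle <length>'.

Step 0: 1110
Step 1: G0=0(const) G1=G2=1 G2=NOT G2=NOT 1=0 G3=NOT G2=NOT 1=0 -> 0100
Step 2: G0=0(const) G1=G2=0 G2=NOT G2=NOT 0=1 G3=NOT G2=NOT 0=1 -> 0011
Step 3: G0=0(const) G1=G2=1 G2=NOT G2=NOT 1=0 G3=NOT G2=NOT 1=0 -> 0100
Cycle of length 2 starting at step 1 -> no fixed point

Answer: cycle 2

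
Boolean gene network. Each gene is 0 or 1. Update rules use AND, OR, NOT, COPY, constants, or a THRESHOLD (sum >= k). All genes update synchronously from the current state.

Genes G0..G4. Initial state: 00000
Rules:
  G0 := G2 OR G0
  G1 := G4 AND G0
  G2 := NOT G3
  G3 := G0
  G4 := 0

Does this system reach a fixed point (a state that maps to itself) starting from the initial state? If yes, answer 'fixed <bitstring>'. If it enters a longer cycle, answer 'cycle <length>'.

Step 0: 00000
Step 1: G0=G2|G0=0|0=0 G1=G4&G0=0&0=0 G2=NOT G3=NOT 0=1 G3=G0=0 G4=0(const) -> 00100
Step 2: G0=G2|G0=1|0=1 G1=G4&G0=0&0=0 G2=NOT G3=NOT 0=1 G3=G0=0 G4=0(const) -> 10100
Step 3: G0=G2|G0=1|1=1 G1=G4&G0=0&1=0 G2=NOT G3=NOT 0=1 G3=G0=1 G4=0(const) -> 10110
Step 4: G0=G2|G0=1|1=1 G1=G4&G0=0&1=0 G2=NOT G3=NOT 1=0 G3=G0=1 G4=0(const) -> 10010
Step 5: G0=G2|G0=0|1=1 G1=G4&G0=0&1=0 G2=NOT G3=NOT 1=0 G3=G0=1 G4=0(const) -> 10010
Fixed point reached at step 4: 10010

Answer: fixed 10010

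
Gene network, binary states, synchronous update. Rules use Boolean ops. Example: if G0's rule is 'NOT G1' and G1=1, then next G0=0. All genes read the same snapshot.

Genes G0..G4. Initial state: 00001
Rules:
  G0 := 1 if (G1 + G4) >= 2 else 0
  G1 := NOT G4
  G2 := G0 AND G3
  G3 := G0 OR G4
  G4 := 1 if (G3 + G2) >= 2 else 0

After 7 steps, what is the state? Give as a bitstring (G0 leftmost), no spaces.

Step 1: G0=(0+1>=2)=0 G1=NOT G4=NOT 1=0 G2=G0&G3=0&0=0 G3=G0|G4=0|1=1 G4=(0+0>=2)=0 -> 00010
Step 2: G0=(0+0>=2)=0 G1=NOT G4=NOT 0=1 G2=G0&G3=0&1=0 G3=G0|G4=0|0=0 G4=(1+0>=2)=0 -> 01000
Step 3: G0=(1+0>=2)=0 G1=NOT G4=NOT 0=1 G2=G0&G3=0&0=0 G3=G0|G4=0|0=0 G4=(0+0>=2)=0 -> 01000
Step 4: G0=(1+0>=2)=0 G1=NOT G4=NOT 0=1 G2=G0&G3=0&0=0 G3=G0|G4=0|0=0 G4=(0+0>=2)=0 -> 01000
Step 5: G0=(1+0>=2)=0 G1=NOT G4=NOT 0=1 G2=G0&G3=0&0=0 G3=G0|G4=0|0=0 G4=(0+0>=2)=0 -> 01000
Step 6: G0=(1+0>=2)=0 G1=NOT G4=NOT 0=1 G2=G0&G3=0&0=0 G3=G0|G4=0|0=0 G4=(0+0>=2)=0 -> 01000
Step 7: G0=(1+0>=2)=0 G1=NOT G4=NOT 0=1 G2=G0&G3=0&0=0 G3=G0|G4=0|0=0 G4=(0+0>=2)=0 -> 01000

01000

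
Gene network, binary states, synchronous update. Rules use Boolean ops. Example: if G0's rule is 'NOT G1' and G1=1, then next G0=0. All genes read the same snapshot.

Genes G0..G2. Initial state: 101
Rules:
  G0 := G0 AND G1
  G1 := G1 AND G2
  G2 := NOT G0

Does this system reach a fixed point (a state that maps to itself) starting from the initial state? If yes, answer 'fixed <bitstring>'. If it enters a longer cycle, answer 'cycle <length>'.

Answer: fixed 001

Derivation:
Step 0: 101
Step 1: G0=G0&G1=1&0=0 G1=G1&G2=0&1=0 G2=NOT G0=NOT 1=0 -> 000
Step 2: G0=G0&G1=0&0=0 G1=G1&G2=0&0=0 G2=NOT G0=NOT 0=1 -> 001
Step 3: G0=G0&G1=0&0=0 G1=G1&G2=0&1=0 G2=NOT G0=NOT 0=1 -> 001
Fixed point reached at step 2: 001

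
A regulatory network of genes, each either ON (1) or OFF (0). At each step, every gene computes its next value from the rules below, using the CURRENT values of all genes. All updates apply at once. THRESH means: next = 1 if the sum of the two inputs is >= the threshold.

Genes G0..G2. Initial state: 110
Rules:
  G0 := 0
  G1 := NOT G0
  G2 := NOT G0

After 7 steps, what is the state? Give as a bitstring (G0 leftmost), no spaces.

Step 1: G0=0(const) G1=NOT G0=NOT 1=0 G2=NOT G0=NOT 1=0 -> 000
Step 2: G0=0(const) G1=NOT G0=NOT 0=1 G2=NOT G0=NOT 0=1 -> 011
Step 3: G0=0(const) G1=NOT G0=NOT 0=1 G2=NOT G0=NOT 0=1 -> 011
Step 4: G0=0(const) G1=NOT G0=NOT 0=1 G2=NOT G0=NOT 0=1 -> 011
Step 5: G0=0(const) G1=NOT G0=NOT 0=1 G2=NOT G0=NOT 0=1 -> 011
Step 6: G0=0(const) G1=NOT G0=NOT 0=1 G2=NOT G0=NOT 0=1 -> 011
Step 7: G0=0(const) G1=NOT G0=NOT 0=1 G2=NOT G0=NOT 0=1 -> 011

011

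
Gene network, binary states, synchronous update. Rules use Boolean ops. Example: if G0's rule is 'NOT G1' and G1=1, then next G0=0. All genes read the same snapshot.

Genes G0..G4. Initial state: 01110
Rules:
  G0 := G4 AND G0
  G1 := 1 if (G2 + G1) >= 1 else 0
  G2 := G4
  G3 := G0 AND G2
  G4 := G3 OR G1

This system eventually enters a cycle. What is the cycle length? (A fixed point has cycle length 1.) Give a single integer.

Step 0: 01110
Step 1: G0=G4&G0=0&0=0 G1=(1+1>=1)=1 G2=G4=0 G3=G0&G2=0&1=0 G4=G3|G1=1|1=1 -> 01001
Step 2: G0=G4&G0=1&0=0 G1=(0+1>=1)=1 G2=G4=1 G3=G0&G2=0&0=0 G4=G3|G1=0|1=1 -> 01101
Step 3: G0=G4&G0=1&0=0 G1=(1+1>=1)=1 G2=G4=1 G3=G0&G2=0&1=0 G4=G3|G1=0|1=1 -> 01101
State from step 3 equals state from step 2 -> cycle length 1

Answer: 1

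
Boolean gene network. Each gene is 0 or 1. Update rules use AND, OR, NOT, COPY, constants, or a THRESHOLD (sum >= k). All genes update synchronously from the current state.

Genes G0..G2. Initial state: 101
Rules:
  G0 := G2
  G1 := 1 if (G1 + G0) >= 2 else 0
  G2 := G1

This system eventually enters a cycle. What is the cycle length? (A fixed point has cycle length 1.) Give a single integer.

Answer: 1

Derivation:
Step 0: 101
Step 1: G0=G2=1 G1=(0+1>=2)=0 G2=G1=0 -> 100
Step 2: G0=G2=0 G1=(0+1>=2)=0 G2=G1=0 -> 000
Step 3: G0=G2=0 G1=(0+0>=2)=0 G2=G1=0 -> 000
State from step 3 equals state from step 2 -> cycle length 1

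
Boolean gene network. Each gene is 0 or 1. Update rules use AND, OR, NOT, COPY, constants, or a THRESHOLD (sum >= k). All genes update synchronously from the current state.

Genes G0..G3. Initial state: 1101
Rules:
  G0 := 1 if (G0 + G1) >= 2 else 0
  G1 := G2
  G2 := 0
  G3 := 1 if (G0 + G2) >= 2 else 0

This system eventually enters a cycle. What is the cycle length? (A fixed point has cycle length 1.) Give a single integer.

Answer: 1

Derivation:
Step 0: 1101
Step 1: G0=(1+1>=2)=1 G1=G2=0 G2=0(const) G3=(1+0>=2)=0 -> 1000
Step 2: G0=(1+0>=2)=0 G1=G2=0 G2=0(const) G3=(1+0>=2)=0 -> 0000
Step 3: G0=(0+0>=2)=0 G1=G2=0 G2=0(const) G3=(0+0>=2)=0 -> 0000
State from step 3 equals state from step 2 -> cycle length 1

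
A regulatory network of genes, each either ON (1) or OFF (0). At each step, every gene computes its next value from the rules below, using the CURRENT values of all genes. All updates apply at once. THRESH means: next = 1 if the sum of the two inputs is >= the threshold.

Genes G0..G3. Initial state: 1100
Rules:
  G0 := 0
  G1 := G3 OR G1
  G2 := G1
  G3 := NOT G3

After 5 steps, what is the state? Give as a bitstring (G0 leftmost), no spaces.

Step 1: G0=0(const) G1=G3|G1=0|1=1 G2=G1=1 G3=NOT G3=NOT 0=1 -> 0111
Step 2: G0=0(const) G1=G3|G1=1|1=1 G2=G1=1 G3=NOT G3=NOT 1=0 -> 0110
Step 3: G0=0(const) G1=G3|G1=0|1=1 G2=G1=1 G3=NOT G3=NOT 0=1 -> 0111
Step 4: G0=0(const) G1=G3|G1=1|1=1 G2=G1=1 G3=NOT G3=NOT 1=0 -> 0110
Step 5: G0=0(const) G1=G3|G1=0|1=1 G2=G1=1 G3=NOT G3=NOT 0=1 -> 0111

0111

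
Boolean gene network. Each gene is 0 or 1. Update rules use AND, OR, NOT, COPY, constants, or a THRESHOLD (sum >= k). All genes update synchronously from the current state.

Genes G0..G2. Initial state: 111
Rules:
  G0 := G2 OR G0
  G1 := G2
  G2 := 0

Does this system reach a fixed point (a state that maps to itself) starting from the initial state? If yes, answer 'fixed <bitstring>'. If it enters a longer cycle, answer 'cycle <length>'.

Step 0: 111
Step 1: G0=G2|G0=1|1=1 G1=G2=1 G2=0(const) -> 110
Step 2: G0=G2|G0=0|1=1 G1=G2=0 G2=0(const) -> 100
Step 3: G0=G2|G0=0|1=1 G1=G2=0 G2=0(const) -> 100
Fixed point reached at step 2: 100

Answer: fixed 100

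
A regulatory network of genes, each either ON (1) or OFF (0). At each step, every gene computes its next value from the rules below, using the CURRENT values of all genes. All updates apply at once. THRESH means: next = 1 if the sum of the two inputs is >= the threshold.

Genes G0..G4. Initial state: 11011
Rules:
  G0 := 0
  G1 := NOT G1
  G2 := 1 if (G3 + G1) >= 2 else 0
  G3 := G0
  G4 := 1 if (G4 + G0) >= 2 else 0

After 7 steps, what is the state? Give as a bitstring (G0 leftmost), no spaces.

Step 1: G0=0(const) G1=NOT G1=NOT 1=0 G2=(1+1>=2)=1 G3=G0=1 G4=(1+1>=2)=1 -> 00111
Step 2: G0=0(const) G1=NOT G1=NOT 0=1 G2=(1+0>=2)=0 G3=G0=0 G4=(1+0>=2)=0 -> 01000
Step 3: G0=0(const) G1=NOT G1=NOT 1=0 G2=(0+1>=2)=0 G3=G0=0 G4=(0+0>=2)=0 -> 00000
Step 4: G0=0(const) G1=NOT G1=NOT 0=1 G2=(0+0>=2)=0 G3=G0=0 G4=(0+0>=2)=0 -> 01000
Step 5: G0=0(const) G1=NOT G1=NOT 1=0 G2=(0+1>=2)=0 G3=G0=0 G4=(0+0>=2)=0 -> 00000
Step 6: G0=0(const) G1=NOT G1=NOT 0=1 G2=(0+0>=2)=0 G3=G0=0 G4=(0+0>=2)=0 -> 01000
Step 7: G0=0(const) G1=NOT G1=NOT 1=0 G2=(0+1>=2)=0 G3=G0=0 G4=(0+0>=2)=0 -> 00000

00000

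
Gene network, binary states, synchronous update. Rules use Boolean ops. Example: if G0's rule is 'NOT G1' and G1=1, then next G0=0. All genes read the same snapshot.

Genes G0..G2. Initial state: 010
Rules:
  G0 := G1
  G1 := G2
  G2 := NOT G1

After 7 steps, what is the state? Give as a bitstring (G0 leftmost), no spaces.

Step 1: G0=G1=1 G1=G2=0 G2=NOT G1=NOT 1=0 -> 100
Step 2: G0=G1=0 G1=G2=0 G2=NOT G1=NOT 0=1 -> 001
Step 3: G0=G1=0 G1=G2=1 G2=NOT G1=NOT 0=1 -> 011
Step 4: G0=G1=1 G1=G2=1 G2=NOT G1=NOT 1=0 -> 110
Step 5: G0=G1=1 G1=G2=0 G2=NOT G1=NOT 1=0 -> 100
Step 6: G0=G1=0 G1=G2=0 G2=NOT G1=NOT 0=1 -> 001
Step 7: G0=G1=0 G1=G2=1 G2=NOT G1=NOT 0=1 -> 011

011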